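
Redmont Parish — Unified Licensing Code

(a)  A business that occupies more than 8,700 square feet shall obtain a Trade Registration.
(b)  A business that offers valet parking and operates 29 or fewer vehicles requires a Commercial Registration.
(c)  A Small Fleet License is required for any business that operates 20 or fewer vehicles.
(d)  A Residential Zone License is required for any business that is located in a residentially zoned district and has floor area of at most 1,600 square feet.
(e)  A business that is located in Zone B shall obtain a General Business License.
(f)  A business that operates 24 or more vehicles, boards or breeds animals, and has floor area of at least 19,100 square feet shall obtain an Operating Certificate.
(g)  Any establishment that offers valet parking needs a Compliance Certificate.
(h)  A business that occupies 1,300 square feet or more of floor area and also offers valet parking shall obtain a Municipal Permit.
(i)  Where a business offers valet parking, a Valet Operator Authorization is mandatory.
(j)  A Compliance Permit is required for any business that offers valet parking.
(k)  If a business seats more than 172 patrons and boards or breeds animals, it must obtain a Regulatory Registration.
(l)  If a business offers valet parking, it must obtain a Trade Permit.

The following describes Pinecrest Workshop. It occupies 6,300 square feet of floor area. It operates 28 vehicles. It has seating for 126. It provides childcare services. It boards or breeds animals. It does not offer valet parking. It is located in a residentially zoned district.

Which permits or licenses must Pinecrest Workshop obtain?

None

(a) floor area 6,300 square feet ≤ 8,700 square feet → Trade Registration not required.
(b) does not offer valet parking; vehicles 28 ≤ 29 → Commercial Registration not required.
(c) vehicles 28 > 20 → Small Fleet License not required.
(d) is located in a residentially zoned district; floor area 6,300 square feet > 1,600 square feet → Residential Zone License not required.
(e) is located in a residentially zoned district (not: is located in Zone B) → General Business License not required.
(f) vehicles 28 ≥ 24; boards or breeds animals; floor area 6,300 square feet < 19,100 square feet → Operating Certificate not required.
(g) does not offer valet parking → Compliance Certificate not required.
(h) floor area 6,300 square feet ≥ 1,300 square feet; does not offer valet parking → Municipal Permit not required.
(i) does not offer valet parking → Valet Operator Authorization not required.
(j) does not offer valet parking → Compliance Permit not required.
(k) seating 126 ≤ 172; boards or breeds animals → Regulatory Registration not required.
(l) does not offer valet parking → Trade Permit not required.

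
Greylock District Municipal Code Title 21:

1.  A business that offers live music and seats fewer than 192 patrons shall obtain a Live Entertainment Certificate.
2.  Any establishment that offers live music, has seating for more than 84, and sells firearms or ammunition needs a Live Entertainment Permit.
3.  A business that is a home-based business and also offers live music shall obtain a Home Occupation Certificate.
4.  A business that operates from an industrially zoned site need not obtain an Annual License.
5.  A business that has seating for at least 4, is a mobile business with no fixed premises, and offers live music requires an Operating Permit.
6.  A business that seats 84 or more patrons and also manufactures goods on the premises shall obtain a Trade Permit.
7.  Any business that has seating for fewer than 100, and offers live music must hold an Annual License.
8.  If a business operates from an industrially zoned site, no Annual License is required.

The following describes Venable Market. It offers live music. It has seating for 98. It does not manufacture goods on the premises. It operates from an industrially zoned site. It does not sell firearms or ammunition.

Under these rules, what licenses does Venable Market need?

1. offers live music; seating 98 < 192 → Live Entertainment Certificate required.
2. offers live music; seating 98 > 84; does not sell firearms or ammunition → Live Entertainment Permit not required.
3. operates from an industrially zoned site (not: is a home-based business); offers live music → Home Occupation Certificate not required.
4. operates from an industrially zoned site → exempt from Annual License.
5. seating 98 ≥ 4; operates from an industrially zoned site (not: is a mobile business with no fixed premises); offers live music → Operating Permit not required.
6. seating 98 ≥ 84; does not manufacture goods on the premises → Trade Permit not required.
7. seating 98 < 100; offers live music → Annual License required.
8. operates from an industrially zoned site → exempt from Annual License.

Live Entertainment Certificate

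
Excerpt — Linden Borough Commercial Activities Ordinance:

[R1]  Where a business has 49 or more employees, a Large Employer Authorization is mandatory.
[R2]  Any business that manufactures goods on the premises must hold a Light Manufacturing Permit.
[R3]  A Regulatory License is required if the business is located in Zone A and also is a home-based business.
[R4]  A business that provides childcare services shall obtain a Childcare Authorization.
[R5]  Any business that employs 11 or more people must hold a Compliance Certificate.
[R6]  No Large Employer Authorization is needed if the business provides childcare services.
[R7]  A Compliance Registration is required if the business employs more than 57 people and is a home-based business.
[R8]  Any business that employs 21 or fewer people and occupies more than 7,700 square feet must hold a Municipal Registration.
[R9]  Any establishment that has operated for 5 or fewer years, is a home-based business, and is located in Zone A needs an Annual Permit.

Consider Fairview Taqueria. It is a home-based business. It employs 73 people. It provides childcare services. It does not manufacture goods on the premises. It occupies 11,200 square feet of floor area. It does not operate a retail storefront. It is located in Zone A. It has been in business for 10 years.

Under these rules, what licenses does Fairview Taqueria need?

[R1] employees 73 ≥ 49 → Large Employer Authorization required.
[R2] does not manufacture goods on the premises → Light Manufacturing Permit not required.
[R3] is located in Zone A; is a home-based business → Regulatory License required.
[R4] provides childcare services → Childcare Authorization required.
[R5] employees 73 ≥ 11 → Compliance Certificate required.
[R6] provides childcare services → exempt from Large Employer Authorization.
[R7] employees 73 > 57; is a home-based business → Compliance Registration required.
[R8] employees 73 > 21; floor area 11,200 square feet > 7,700 square feet → Municipal Registration not required.
[R9] years in business 10 > 5; is a home-based business; is located in Zone A → Annual Permit not required.

Childcare Authorization, Compliance Certificate, Compliance Registration, Regulatory License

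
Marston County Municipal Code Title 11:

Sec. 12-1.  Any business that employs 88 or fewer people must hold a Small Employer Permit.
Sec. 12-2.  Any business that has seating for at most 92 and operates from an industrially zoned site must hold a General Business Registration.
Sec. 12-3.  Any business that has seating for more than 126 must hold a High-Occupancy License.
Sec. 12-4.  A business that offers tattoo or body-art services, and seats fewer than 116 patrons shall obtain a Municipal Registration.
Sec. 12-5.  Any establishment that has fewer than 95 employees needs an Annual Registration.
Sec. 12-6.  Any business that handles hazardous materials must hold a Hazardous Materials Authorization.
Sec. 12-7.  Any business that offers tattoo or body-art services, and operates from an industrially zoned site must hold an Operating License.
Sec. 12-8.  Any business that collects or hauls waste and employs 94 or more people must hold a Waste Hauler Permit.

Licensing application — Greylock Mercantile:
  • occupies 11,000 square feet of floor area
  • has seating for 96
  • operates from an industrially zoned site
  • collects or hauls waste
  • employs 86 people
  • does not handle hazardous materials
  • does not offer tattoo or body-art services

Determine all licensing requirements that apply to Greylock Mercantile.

Annual Registration, Small Employer Permit

Sec. 12-1. employees 86 ≤ 88 → Small Employer Permit required.
Sec. 12-2. seating 96 > 92; operates from an industrially zoned site → General Business Registration not required.
Sec. 12-3. seating 96 ≤ 126 → High-Occupancy License not required.
Sec. 12-4. does not offer tattoo or body-art services; seating 96 < 116 → Municipal Registration not required.
Sec. 12-5. employees 86 < 95 → Annual Registration required.
Sec. 12-6. does not handle hazardous materials → Hazardous Materials Authorization not required.
Sec. 12-7. does not offer tattoo or body-art services; operates from an industrially zoned site → Operating License not required.
Sec. 12-8. collects or hauls waste; employees 86 < 94 → Waste Hauler Permit not required.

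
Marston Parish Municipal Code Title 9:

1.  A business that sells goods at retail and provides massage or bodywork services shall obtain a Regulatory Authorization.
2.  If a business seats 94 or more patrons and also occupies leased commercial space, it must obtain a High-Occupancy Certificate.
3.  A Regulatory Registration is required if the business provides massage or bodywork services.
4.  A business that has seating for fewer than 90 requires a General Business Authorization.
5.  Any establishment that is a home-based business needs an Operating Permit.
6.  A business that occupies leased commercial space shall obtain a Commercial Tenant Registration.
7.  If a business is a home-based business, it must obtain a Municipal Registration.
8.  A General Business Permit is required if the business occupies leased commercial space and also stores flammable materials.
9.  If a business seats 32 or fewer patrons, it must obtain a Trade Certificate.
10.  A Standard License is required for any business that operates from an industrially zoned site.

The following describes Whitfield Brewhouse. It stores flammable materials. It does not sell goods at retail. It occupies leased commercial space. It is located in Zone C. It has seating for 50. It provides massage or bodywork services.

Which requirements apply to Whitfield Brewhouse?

1. does not sell goods at retail; provides massage or bodywork services → Regulatory Authorization not required.
2. seating 50 < 94; occupies leased commercial space → High-Occupancy Certificate not required.
3. provides massage or bodywork services → Regulatory Registration required.
4. seating 50 < 90 → General Business Authorization required.
5. occupies leased commercial space (not: is a home-based business) → Operating Permit not required.
6. occupies leased commercial space → Commercial Tenant Registration required.
7. occupies leased commercial space (not: is a home-based business) → Municipal Registration not required.
8. occupies leased commercial space; stores flammable materials → General Business Permit required.
9. seating 50 > 32 → Trade Certificate not required.
10. occupies leased commercial space (not: operates from an industrially zoned site) → Standard License not required.

Commercial Tenant Registration, General Business Authorization, General Business Permit, Regulatory Registration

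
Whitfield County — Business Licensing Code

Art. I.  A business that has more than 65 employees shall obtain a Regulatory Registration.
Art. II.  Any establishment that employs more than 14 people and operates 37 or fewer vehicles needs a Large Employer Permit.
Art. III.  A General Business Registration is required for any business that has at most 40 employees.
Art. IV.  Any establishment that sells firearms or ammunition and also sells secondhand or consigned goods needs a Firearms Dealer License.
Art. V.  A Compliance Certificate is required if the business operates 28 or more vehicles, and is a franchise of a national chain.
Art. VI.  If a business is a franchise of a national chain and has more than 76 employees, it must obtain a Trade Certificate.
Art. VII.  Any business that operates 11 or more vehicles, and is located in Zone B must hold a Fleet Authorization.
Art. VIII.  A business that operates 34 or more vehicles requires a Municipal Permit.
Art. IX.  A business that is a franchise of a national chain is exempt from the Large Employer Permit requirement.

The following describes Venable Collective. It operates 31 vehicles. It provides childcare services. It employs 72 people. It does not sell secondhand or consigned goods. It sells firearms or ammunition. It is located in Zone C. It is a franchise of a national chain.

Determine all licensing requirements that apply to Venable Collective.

Art. I. employees 72 > 65 → Regulatory Registration required.
Art. II. employees 72 > 14; vehicles 31 ≤ 37 → Large Employer Permit required.
Art. III. employees 72 > 40 → General Business Registration not required.
Art. IV. sells firearms or ammunition; does not sell secondhand or consigned goods → Firearms Dealer License not required.
Art. V. vehicles 31 ≥ 28; is a franchise of a national chain → Compliance Certificate required.
Art. VI. is a franchise of a national chain; employees 72 ≤ 76 → Trade Certificate not required.
Art. VII. vehicles 31 ≥ 11; is located in Zone C (not: is located in Zone B) → Fleet Authorization not required.
Art. VIII. vehicles 31 < 34 → Municipal Permit not required.
Art. IX. is a franchise of a national chain → exempt from Large Employer Permit.

Compliance Certificate, Regulatory Registration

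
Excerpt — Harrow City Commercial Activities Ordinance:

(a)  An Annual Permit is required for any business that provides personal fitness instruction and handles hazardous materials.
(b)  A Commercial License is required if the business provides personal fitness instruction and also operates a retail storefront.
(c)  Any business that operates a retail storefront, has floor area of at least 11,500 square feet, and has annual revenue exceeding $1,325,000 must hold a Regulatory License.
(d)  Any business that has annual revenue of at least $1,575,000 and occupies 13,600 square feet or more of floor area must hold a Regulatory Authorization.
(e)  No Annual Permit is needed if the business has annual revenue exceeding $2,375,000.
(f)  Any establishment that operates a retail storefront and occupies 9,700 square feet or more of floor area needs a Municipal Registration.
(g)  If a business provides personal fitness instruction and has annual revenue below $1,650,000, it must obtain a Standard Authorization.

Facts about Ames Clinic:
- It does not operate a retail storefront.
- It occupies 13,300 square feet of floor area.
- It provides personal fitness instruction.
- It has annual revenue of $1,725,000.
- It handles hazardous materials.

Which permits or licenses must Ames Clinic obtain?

Annual Permit

(a) provides personal fitness instruction; handles hazardous materials → Annual Permit required.
(b) provides personal fitness instruction; does not operate a retail storefront → Commercial License not required.
(c) does not operate a retail storefront; floor area 13,300 square feet ≥ 11,500 square feet; revenue $1,725,000 > $1,325,000 → Regulatory License not required.
(d) revenue $1,725,000 ≥ $1,575,000; floor area 13,300 square feet < 13,600 square feet → Regulatory Authorization not required.
(e) revenue $1,725,000 ≤ $2,375,000 → Annual Permit exemption does not apply.
(f) does not operate a retail storefront; floor area 13,300 square feet ≥ 9,700 square feet → Municipal Registration not required.
(g) provides personal fitness instruction; revenue $1,725,000 ≥ $1,650,000 → Standard Authorization not required.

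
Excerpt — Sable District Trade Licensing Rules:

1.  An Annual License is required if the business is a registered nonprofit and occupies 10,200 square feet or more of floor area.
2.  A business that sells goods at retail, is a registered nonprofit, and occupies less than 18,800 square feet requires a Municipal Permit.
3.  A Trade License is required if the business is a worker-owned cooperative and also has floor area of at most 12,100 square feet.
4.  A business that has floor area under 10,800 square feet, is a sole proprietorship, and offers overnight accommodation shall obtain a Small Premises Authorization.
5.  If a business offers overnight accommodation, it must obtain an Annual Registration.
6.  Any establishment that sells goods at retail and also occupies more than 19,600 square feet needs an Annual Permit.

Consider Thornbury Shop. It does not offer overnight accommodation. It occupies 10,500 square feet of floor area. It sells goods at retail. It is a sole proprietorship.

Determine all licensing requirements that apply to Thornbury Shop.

None

1. is a sole proprietorship (not: is a registered nonprofit); floor area 10,500 square feet ≥ 10,200 square feet → Annual License not required.
2. sells goods at retail; is a sole proprietorship (not: is a registered nonprofit); floor area 10,500 square feet < 18,800 square feet → Municipal Permit not required.
3. is a sole proprietorship (not: is a worker-owned cooperative); floor area 10,500 square feet ≤ 12,100 square feet → Trade License not required.
4. floor area 10,500 square feet < 10,800 square feet; is a sole proprietorship; does not offer overnight accommodation → Small Premises Authorization not required.
5. does not offer overnight accommodation → Annual Registration not required.
6. sells goods at retail; floor area 10,500 square feet ≤ 19,600 square feet → Annual Permit not required.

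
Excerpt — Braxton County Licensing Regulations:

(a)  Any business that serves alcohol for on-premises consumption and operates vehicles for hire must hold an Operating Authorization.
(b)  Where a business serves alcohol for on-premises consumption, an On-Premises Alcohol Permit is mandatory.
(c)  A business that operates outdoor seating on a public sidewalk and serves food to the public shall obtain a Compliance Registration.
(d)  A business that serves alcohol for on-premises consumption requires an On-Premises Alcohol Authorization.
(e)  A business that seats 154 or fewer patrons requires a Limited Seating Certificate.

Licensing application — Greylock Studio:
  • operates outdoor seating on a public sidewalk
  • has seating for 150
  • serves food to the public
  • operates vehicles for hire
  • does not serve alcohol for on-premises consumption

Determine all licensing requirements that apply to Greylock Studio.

Compliance Registration, Limited Seating Certificate

(a) does not serve alcohol for on-premises consumption; operates vehicles for hire → Operating Authorization not required.
(b) does not serve alcohol for on-premises consumption → On-Premises Alcohol Permit not required.
(c) operates outdoor seating on a public sidewalk; serves food to the public → Compliance Registration required.
(d) does not serve alcohol for on-premises consumption → On-Premises Alcohol Authorization not required.
(e) seating 150 ≤ 154 → Limited Seating Certificate required.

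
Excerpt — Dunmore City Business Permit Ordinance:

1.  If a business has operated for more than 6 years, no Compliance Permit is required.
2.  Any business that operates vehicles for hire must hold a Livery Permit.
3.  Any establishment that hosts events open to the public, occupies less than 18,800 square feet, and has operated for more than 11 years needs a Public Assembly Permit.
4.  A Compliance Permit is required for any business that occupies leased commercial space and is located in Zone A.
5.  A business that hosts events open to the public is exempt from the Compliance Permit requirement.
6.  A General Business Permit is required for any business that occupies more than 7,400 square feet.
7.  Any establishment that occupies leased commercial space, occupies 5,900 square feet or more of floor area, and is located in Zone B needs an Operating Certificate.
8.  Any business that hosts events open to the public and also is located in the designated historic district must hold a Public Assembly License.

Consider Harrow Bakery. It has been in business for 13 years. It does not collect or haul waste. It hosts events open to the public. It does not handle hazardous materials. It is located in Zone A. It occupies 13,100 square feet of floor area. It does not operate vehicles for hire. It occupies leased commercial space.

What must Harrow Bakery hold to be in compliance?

General Business Permit, Public Assembly Permit

1. years in business 13 > 6 → exempt from Compliance Permit.
2. does not operate vehicles for hire → Livery Permit not required.
3. hosts events open to the public; floor area 13,100 square feet < 18,800 square feet; years in business 13 > 11 → Public Assembly Permit required.
4. occupies leased commercial space; is located in Zone A → Compliance Permit required.
5. hosts events open to the public → exempt from Compliance Permit.
6. floor area 13,100 square feet > 7,400 square feet → General Business Permit required.
7. occupies leased commercial space; floor area 13,100 square feet ≥ 5,900 square feet; is located in Zone A (not: is located in Zone B) → Operating Certificate not required.
8. hosts events open to the public; is located in Zone A (not: is located in the designated historic district) → Public Assembly License not required.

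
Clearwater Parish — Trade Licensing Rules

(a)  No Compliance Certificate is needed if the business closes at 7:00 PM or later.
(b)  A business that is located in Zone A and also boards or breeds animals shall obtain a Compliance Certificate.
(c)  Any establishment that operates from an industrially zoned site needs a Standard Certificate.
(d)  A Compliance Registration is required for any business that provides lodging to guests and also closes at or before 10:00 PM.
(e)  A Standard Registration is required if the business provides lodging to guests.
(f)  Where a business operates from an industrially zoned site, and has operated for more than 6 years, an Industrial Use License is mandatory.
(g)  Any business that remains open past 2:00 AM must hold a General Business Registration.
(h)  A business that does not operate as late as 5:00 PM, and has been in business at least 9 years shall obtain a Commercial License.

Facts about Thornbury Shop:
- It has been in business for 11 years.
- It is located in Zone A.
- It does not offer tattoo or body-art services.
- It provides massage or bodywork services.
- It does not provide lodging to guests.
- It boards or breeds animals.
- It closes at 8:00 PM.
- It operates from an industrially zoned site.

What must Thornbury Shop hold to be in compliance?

Industrial Use License, Standard Certificate

(a) closes 8:00 PM, after 7:00 PM → exempt from Compliance Certificate.
(b) is located in Zone A; boards or breeds animals → Compliance Certificate required.
(c) operates from an industrially zoned site → Standard Certificate required.
(d) does not provide lodging to guests; closes 8:00 PM, at/before 10:00 PM → Compliance Registration not required.
(e) does not provide lodging to guests → Standard Registration not required.
(f) operates from an industrially zoned site; years in business 11 > 6 → Industrial Use License required.
(g) closes 8:00 PM, at/before 2:00 AM → General Business Registration not required.
(h) closes 8:00 PM, after 5:00 PM; years in business 11 ≥ 9 → Commercial License not required.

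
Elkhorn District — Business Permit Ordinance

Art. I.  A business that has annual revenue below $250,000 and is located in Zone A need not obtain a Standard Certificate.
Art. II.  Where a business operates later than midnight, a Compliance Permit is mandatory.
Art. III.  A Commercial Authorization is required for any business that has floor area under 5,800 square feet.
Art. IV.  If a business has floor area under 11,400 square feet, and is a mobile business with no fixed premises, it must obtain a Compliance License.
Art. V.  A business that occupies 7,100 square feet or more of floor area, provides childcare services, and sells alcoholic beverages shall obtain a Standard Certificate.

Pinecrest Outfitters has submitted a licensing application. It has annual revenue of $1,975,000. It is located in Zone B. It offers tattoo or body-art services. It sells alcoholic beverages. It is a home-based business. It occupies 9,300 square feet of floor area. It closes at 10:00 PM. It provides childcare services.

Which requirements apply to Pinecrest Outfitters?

Art. I. revenue $1,975,000 ≥ $250,000; is located in Zone B (not: is located in Zone A) → Standard Certificate exemption does not apply.
Art. II. closes 10:00 PM, at/before midnight → Compliance Permit not required.
Art. III. floor area 9,300 square feet ≥ 5,800 square feet → Commercial Authorization not required.
Art. IV. floor area 9,300 square feet < 11,400 square feet; is a home-based business (not: is a mobile business with no fixed premises) → Compliance License not required.
Art. V. floor area 9,300 square feet ≥ 7,100 square feet; provides childcare services; sells alcoholic beverages → Standard Certificate required.

Standard Certificate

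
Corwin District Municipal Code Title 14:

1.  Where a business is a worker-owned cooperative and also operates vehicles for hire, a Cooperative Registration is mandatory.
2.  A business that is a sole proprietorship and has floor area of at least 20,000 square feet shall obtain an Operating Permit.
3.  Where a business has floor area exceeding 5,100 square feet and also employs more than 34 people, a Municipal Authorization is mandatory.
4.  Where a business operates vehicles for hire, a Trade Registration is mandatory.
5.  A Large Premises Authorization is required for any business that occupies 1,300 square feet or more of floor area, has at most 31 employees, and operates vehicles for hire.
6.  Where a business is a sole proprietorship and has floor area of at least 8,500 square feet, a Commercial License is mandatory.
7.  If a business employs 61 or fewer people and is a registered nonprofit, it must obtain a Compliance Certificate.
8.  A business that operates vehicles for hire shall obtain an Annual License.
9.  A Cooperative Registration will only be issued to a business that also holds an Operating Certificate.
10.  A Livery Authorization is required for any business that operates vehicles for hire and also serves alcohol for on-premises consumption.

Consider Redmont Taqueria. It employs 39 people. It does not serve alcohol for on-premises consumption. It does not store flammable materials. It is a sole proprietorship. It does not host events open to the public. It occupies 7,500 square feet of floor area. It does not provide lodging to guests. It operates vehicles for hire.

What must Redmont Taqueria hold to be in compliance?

1. is a sole proprietorship (not: is a worker-owned cooperative); operates vehicles for hire → Cooperative Registration not required.
2. is a sole proprietorship; floor area 7,500 square feet < 20,000 square feet → Operating Permit not required.
3. floor area 7,500 square feet > 5,100 square feet; employees 39 > 34 → Municipal Authorization required.
4. operates vehicles for hire → Trade Registration required.
5. floor area 7,500 square feet ≥ 1,300 square feet; employees 39 > 31; operates vehicles for hire → Large Premises Authorization not required.
6. is a sole proprietorship; floor area 7,500 square feet < 8,500 square feet → Commercial License not required.
7. employees 39 ≤ 61; is a sole proprietorship (not: is a registered nonprofit) → Compliance Certificate not required.
8. operates vehicles for hire → Annual License required.
9. Cooperative Registration is not required → no effect.
10. operates vehicles for hire; does not serve alcohol for on-premises consumption → Livery Authorization not required.

Annual License, Municipal Authorization, Trade Registration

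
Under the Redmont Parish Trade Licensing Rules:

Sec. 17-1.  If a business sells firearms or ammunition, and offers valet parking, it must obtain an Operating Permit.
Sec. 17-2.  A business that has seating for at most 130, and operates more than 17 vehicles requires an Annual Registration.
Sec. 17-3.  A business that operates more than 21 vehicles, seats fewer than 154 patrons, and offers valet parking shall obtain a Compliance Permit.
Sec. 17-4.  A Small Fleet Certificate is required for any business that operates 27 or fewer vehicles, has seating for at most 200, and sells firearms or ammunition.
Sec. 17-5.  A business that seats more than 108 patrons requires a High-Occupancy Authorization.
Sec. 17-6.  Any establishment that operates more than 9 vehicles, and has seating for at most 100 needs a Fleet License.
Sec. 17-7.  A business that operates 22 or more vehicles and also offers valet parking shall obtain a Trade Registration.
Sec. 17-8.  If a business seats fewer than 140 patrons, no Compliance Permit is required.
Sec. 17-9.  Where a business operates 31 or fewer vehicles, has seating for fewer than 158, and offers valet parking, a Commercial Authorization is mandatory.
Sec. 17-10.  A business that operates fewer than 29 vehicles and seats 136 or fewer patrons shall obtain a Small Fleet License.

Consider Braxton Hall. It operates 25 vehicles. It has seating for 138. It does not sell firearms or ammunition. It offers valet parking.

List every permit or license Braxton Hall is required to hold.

Commercial Authorization, High-Occupancy Authorization, Trade Registration

Sec. 17-1. does not sell firearms or ammunition; offers valet parking → Operating Permit not required.
Sec. 17-2. seating 138 > 130; vehicles 25 > 17 → Annual Registration not required.
Sec. 17-3. vehicles 25 > 21; seating 138 < 154; offers valet parking → Compliance Permit required.
Sec. 17-4. vehicles 25 ≤ 27; seating 138 ≤ 200; does not sell firearms or ammunition → Small Fleet Certificate not required.
Sec. 17-5. seating 138 > 108 → High-Occupancy Authorization required.
Sec. 17-6. vehicles 25 > 9; seating 138 > 100 → Fleet License not required.
Sec. 17-7. vehicles 25 ≥ 22; offers valet parking → Trade Registration required.
Sec. 17-8. seating 138 < 140 → exempt from Compliance Permit.
Sec. 17-9. vehicles 25 ≤ 31; seating 138 < 158; offers valet parking → Commercial Authorization required.
Sec. 17-10. vehicles 25 < 29; seating 138 > 136 → Small Fleet License not required.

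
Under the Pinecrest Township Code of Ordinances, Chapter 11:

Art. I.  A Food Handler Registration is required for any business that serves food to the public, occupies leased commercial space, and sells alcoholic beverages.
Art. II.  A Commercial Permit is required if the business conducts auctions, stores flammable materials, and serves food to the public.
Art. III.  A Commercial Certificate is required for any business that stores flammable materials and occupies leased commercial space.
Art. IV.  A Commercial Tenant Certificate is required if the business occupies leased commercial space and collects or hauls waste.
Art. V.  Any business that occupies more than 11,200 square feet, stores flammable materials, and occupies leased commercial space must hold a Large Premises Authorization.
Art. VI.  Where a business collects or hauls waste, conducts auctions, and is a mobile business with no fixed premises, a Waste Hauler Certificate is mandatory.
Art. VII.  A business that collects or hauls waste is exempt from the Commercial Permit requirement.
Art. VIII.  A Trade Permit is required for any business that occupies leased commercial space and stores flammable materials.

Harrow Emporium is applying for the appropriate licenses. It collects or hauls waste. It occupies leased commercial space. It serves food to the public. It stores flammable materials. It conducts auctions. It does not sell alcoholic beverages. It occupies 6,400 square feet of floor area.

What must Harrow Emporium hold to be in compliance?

Art. I. serves food to the public; occupies leased commercial space; does not sell alcoholic beverages → Food Handler Registration not required.
Art. II. conducts auctions; stores flammable materials; serves food to the public → Commercial Permit required.
Art. III. stores flammable materials; occupies leased commercial space → Commercial Certificate required.
Art. IV. occupies leased commercial space; collects or hauls waste → Commercial Tenant Certificate required.
Art. V. floor area 6,400 square feet ≤ 11,200 square feet; stores flammable materials; occupies leased commercial space → Large Premises Authorization not required.
Art. VI. collects or hauls waste; conducts auctions; occupies leased commercial space (not: is a mobile business with no fixed premises) → Waste Hauler Certificate not required.
Art. VII. collects or hauls waste → exempt from Commercial Permit.
Art. VIII. occupies leased commercial space; stores flammable materials → Trade Permit required.

Commercial Certificate, Commercial Tenant Certificate, Trade Permit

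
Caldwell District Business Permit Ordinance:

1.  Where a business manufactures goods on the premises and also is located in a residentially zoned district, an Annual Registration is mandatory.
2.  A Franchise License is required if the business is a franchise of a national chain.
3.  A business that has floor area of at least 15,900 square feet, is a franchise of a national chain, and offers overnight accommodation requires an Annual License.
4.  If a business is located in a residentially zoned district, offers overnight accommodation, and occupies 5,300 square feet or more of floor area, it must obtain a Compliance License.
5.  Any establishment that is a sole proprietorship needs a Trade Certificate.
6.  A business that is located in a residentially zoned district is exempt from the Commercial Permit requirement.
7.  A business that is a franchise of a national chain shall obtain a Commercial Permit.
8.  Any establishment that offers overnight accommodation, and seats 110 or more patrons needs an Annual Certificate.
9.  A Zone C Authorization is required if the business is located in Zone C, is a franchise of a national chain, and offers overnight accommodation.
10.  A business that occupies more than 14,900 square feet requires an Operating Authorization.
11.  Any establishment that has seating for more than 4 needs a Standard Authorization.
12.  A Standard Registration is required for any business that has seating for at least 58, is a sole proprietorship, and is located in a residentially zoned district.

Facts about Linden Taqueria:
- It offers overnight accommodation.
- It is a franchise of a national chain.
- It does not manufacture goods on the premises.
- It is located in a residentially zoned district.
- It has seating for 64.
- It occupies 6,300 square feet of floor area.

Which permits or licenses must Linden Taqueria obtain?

Compliance License, Franchise License, Standard Authorization

1. does not manufacture goods on the premises; is located in a residentially zoned district → Annual Registration not required.
2. is a franchise of a national chain → Franchise License required.
3. floor area 6,300 square feet < 15,900 square feet; is a franchise of a national chain; offers overnight accommodation → Annual License not required.
4. is located in a residentially zoned district; offers overnight accommodation; floor area 6,300 square feet ≥ 5,300 square feet → Compliance License required.
5. is a franchise of a national chain (not: is a sole proprietorship) → Trade Certificate not required.
6. is located in a residentially zoned district → exempt from Commercial Permit.
7. is a franchise of a national chain → Commercial Permit required.
8. offers overnight accommodation; seating 64 < 110 → Annual Certificate not required.
9. is located in a residentially zoned district (not: is located in Zone C); is a franchise of a national chain; offers overnight accommodation → Zone C Authorization not required.
10. floor area 6,300 square feet ≤ 14,900 square feet → Operating Authorization not required.
11. seating 64 > 4 → Standard Authorization required.
12. seating 64 ≥ 58; is a franchise of a national chain (not: is a sole proprietorship); is located in a residentially zoned district → Standard Registration not required.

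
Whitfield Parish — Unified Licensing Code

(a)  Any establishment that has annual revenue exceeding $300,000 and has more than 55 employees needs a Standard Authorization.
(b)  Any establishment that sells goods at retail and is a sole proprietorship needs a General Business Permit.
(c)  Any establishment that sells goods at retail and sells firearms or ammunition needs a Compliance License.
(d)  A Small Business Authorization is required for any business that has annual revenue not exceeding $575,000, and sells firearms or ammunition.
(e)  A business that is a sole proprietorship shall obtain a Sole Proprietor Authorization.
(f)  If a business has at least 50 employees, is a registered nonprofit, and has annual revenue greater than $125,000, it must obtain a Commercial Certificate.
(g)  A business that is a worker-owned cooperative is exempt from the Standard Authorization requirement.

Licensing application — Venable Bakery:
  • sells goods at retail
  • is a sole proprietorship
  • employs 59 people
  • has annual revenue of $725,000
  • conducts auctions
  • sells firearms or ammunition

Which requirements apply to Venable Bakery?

(a) revenue $725,000 > $300,000; employees 59 > 55 → Standard Authorization required.
(b) sells goods at retail; is a sole proprietorship → General Business Permit required.
(c) sells goods at retail; sells firearms or ammunition → Compliance License required.
(d) revenue $725,000 > $575,000; sells firearms or ammunition → Small Business Authorization not required.
(e) is a sole proprietorship → Sole Proprietor Authorization required.
(f) employees 59 ≥ 50; is a sole proprietorship (not: is a registered nonprofit); revenue $725,000 > $125,000 → Commercial Certificate not required.
(g) is a sole proprietorship (not: is a worker-owned cooperative) → Standard Authorization exemption does not apply.

Compliance License, General Business Permit, Sole Proprietor Authorization, Standard Authorization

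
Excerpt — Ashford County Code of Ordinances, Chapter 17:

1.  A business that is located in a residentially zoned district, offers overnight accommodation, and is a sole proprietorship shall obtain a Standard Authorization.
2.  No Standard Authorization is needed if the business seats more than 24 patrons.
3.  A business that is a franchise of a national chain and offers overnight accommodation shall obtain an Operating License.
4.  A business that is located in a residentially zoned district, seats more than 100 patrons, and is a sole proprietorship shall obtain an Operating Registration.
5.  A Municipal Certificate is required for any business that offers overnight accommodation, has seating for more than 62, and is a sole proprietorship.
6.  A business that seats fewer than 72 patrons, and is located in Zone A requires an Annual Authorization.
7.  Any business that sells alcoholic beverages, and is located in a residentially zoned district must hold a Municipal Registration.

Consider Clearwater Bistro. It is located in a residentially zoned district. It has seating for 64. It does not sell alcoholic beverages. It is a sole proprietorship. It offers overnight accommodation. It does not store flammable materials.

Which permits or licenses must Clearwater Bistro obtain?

1. is located in a residentially zoned district; offers overnight accommodation; is a sole proprietorship → Standard Authorization required.
2. seating 64 > 24 → exempt from Standard Authorization.
3. is a sole proprietorship (not: is a franchise of a national chain); offers overnight accommodation → Operating License not required.
4. is located in a residentially zoned district; seating 64 ≤ 100; is a sole proprietorship → Operating Registration not required.
5. offers overnight accommodation; seating 64 > 62; is a sole proprietorship → Municipal Certificate required.
6. seating 64 < 72; is located in a residentially zoned district (not: is located in Zone A) → Annual Authorization not required.
7. does not sell alcoholic beverages; is located in a residentially zoned district → Municipal Registration not required.

Municipal Certificate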